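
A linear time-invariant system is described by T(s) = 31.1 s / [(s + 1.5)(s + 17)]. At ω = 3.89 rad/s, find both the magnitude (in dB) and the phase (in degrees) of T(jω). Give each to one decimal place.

|T| = 4.4 dB, ∠T = 8.2°

|j3.89| = 3.89
|j3.89 + 1.5| = √(3.89² + 1.5²) = 4.169
|j3.89 + 17| = √(3.89² + 17²) = 17.44
|T(j3.89)| = 31.1 × 3.89 / (4.169 × 17.44) = 1.6639
20 log₁₀(1.6639) = 4.42 dB
∠(j3.89) = 90.00°
∠(j3.89 + 1.5) = arctan(3.89/1.5) = 68.91°
∠(j3.89 + 17) = arctan(3.89/17) = 12.89°
∠T(j3.89) = 90.00° − (68.91° + 12.89°) = 8.20°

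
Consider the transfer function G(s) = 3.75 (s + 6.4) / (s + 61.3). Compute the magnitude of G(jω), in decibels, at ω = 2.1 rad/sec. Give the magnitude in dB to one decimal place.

-7.7 dB

|j2.1 + 6.4| = √(2.1² + 6.4²) = 6.736
|j2.1 + 61.3| = √(2.1² + 61.3²) = 61.34
|G(j2.1)| = 3.75 × 6.736 / 61.34 = 0.41181
20 log₁₀(0.41181) = -7.71 dB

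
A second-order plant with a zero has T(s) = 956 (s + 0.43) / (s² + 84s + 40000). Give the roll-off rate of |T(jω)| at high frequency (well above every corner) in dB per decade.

-20 dB/decade

With 1 zero and 2 poles, the high-frequency asymptotic slope is 20 × (1 − 2) = -20 dB/decade.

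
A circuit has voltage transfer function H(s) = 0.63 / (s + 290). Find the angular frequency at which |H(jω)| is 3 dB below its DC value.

For a single-pole low-pass, the −3 dB point is at the pole: ω = 290 rad/s.

290 rad/s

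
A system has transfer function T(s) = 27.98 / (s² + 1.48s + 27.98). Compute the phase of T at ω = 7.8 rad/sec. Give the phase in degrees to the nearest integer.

∠[(j7.8)² + 1.48(j7.8) + 27.98] = ∠[-32.86 + j11.544] = 160.64°
∠T(j7.8) = −160.64° = -160.64°

-161 deg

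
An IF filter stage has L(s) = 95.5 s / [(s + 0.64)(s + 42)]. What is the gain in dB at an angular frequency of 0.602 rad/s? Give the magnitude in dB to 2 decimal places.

|j0.602| = 0.602
|j0.602 + 0.64| = √(0.602² + 0.64²) = 0.8786
|j0.602 + 42| = √(0.602² + 42²) = 42
|L(j0.602)| = 95.5 × 0.602 / (0.8786 × 42) = 1.5577
20 log₁₀(1.5577) = 3.850 dB

3.85 dB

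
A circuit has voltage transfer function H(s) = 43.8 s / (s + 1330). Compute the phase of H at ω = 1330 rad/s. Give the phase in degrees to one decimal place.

∠(j1330) = 90.00°
∠(j1330 + 1330) = arctan(1330/1330) = 45.00°
∠H(j1330) = 90.00° − 45.00° = 45.00°

45.0°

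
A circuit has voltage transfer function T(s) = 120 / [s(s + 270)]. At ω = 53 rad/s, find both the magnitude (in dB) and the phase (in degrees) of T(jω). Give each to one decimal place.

|j53 + 270| = √(53² + 270²) = 275.2
|j53| = 53
|T(j53)| = 120 / (275.2 × 53) = 0.0082287
20 log₁₀(0.0082287) = -41.69 dB
∠(j53 + 270) = arctan(53/270) = 11.11°
∠(j53) = 90.00°
∠T(j53) = − (11.11° + 90.00°) = -101.11°

|T| = -41.7 dB, ∠T = -101.1°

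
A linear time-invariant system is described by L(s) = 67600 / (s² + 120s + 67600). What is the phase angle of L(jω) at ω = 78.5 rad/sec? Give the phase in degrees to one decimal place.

∠[(j78.5)² + 120(j78.5) + 67600] = ∠[61438 + j9420] = 8.72°
∠L(j78.5) = −8.72° = -8.72°

-8.7 deg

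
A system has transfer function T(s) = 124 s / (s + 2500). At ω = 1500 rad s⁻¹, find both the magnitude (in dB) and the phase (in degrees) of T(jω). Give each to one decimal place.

|T| = 36.1 dB, ∠T = 59.0°

|j1500| = 1500
|j1500 + 2500| = √(1500² + 2500²) = 2915
|T(j1500)| = 124 × 1500 / 2915 = 63.797
20 log₁₀(63.797) = 36.10 dB
∠(j1500) = 90.00°
∠(j1500 + 2500) = arctan(1500/2500) = 30.96°
∠T(j1500) = 90.00° − 30.96° = 59.04°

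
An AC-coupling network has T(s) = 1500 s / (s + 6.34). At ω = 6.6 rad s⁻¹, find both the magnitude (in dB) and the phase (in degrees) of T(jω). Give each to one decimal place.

|T| = 60.7 dB, ∠T = 43.8 deg

|j6.6| = 6.6
|j6.6 + 6.34| = √(6.6² + 6.34²) = 9.152
|T(j6.6)| = 1500 × 6.6 / 9.152 = 1081.8
20 log₁₀(1081.8) = 60.68 dB
∠(j6.6) = 90.00°
∠(j6.6 + 6.34) = arctan(6.6/6.34) = 46.15°
∠T(j6.6) = 90.00° − 46.15° = 43.85°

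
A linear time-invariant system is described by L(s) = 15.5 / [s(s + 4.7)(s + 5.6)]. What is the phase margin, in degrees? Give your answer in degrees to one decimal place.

77.0°

Gain crossover: |L(jω)| = 1 at ω ≈ 0.581 rad/sec.
∠L(j0.581) = −90° − arctan(0.581/4.7) − arctan(0.581/5.6) ≈ -102.98°
PM = 180° + (-102.98°) = 77.02°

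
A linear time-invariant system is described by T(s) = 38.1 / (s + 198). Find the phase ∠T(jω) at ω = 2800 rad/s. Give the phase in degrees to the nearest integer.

-86°

∠(j2800 + 198) = arctan(2800/198) = 85.96°
∠T(j2800) = −85.96° = -85.96°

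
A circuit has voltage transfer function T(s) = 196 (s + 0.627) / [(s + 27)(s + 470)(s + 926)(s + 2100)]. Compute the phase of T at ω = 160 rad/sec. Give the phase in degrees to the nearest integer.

-24°

∠(j160 + 0.627) = arctan(160/0.627) = 89.78°
∠(j160 + 27) = arctan(160/27) = 80.42°
∠(j160 + 470) = arctan(160/470) = 18.80°
∠(j160 + 926) = arctan(160/926) = 9.80°
∠(j160 + 2100) = arctan(160/2100) = 4.36°
∠T(j160) = 89.78° − (80.42° + 18.80° + 9.80° + 4.36°) = -23.61°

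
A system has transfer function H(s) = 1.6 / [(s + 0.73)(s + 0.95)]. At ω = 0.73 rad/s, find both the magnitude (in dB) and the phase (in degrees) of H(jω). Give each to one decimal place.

|j0.73 + 0.73| = √(0.73² + 0.73²) = 1.032
|j0.73 + 0.95| = √(0.73² + 0.95²) = 1.198
|H(j0.73)| = 1.6 / (1.032 × 1.198) = 1.2936
20 log₁₀(1.2936) = 2.24 dB
∠(j0.73 + 0.73) = arctan(0.73/0.73) = 45.00°
∠(j0.73 + 0.95) = arctan(0.73/0.95) = 37.54°
∠H(j0.73) = − (45.00° + 37.54°) = -82.54°

|H| = 2.2 dB, ∠H = -82.5 deg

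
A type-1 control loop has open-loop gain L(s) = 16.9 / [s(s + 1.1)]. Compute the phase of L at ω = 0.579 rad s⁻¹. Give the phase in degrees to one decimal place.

-117.8°

∠(j0.579 + 1.1) = arctan(0.579/1.1) = 27.76°
∠(j0.579) = 90.00°
∠L(j0.579) = − (27.76° + 90.00°) = -117.76°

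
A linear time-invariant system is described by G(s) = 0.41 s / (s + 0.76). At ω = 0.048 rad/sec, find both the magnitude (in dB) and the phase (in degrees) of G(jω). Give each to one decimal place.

|j0.048| = 0.048
|j0.048 + 0.76| = √(0.048² + 0.76²) = 0.7615
|G(j0.048)| = 0.41 × 0.048 / 0.7615 = 0.025843
20 log₁₀(0.025843) = -31.75 dB
∠(j0.048) = 90.00°
∠(j0.048 + 0.76) = arctan(0.048/0.76) = 3.61°
∠G(j0.048) = 90.00° − 3.61° = 86.39°

|G| = -31.8 dB, ∠G = 86.4°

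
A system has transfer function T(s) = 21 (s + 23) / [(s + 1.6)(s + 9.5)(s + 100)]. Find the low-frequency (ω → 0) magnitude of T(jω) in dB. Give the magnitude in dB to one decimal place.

-10.0 dB

T(0) = 21 × 23 / (1.6 × 9.5 × 100) = 0.31776
20 log₁₀(0.31776) = -9.96 dB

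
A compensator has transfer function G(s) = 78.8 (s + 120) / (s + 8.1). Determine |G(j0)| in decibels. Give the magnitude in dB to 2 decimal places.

61.34 dB

G(0) = 78.8 × 120 / 8.1 = 1167.4
20 log₁₀(1167.4) = 61.344 dB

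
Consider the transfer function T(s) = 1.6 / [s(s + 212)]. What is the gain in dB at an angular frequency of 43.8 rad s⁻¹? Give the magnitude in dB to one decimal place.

-75.5 dB

|j43.8 + 212| = √(43.8² + 212²) = 216.5
|j43.8| = 43.8
|T(j43.8)| = 1.6 / (216.5 × 43.8) = 0.00016875
20 log₁₀(0.00016875) = -75.46 dB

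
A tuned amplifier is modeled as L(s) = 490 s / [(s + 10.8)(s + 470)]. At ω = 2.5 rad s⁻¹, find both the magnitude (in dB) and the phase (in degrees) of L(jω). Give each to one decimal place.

|L| = -12.6 dB, ∠L = 76.7 deg

|j2.5| = 2.5
|j2.5 + 10.8| = √(2.5² + 10.8²) = 11.09
|j2.5 + 470| = √(2.5² + 470²) = 470
|L(j2.5)| = 490 × 2.5 / (11.09 × 470) = 0.23511
20 log₁₀(0.23511) = -12.57 dB
∠(j2.5) = 90.00°
∠(j2.5 + 10.8) = arctan(2.5/10.8) = 13.03°
∠(j2.5 + 470) = arctan(2.5/470) = 0.30°
∠L(j2.5) = 90.00° − (13.03° + 0.30°) = 76.66°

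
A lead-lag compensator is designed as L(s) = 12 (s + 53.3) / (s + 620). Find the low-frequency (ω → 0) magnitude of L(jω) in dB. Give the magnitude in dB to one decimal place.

0.3 dB

L(0) = 12 × 53.3 / 620 = 1.0316
20 log₁₀(1.0316) = 0.27 dB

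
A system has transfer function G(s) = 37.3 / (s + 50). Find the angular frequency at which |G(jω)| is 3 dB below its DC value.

50 rad s⁻¹

For a single-pole low-pass, the −3 dB point is at the pole: ω = 50 rad s⁻¹.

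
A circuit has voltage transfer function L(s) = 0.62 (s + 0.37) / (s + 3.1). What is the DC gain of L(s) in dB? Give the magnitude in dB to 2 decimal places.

L(0) = 0.62 × 0.37 / 3.1 = 0.074
20 log₁₀(0.074) = -22.615 dB

-22.62 dB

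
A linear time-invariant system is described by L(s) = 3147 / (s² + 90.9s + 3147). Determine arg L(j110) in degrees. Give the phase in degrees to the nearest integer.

∠[(j110)² + 90.9(j110) + 3147] = ∠[-8953 + j9999] = 131.84°
∠L(j110) = −131.84° = -131.84°

-132 deg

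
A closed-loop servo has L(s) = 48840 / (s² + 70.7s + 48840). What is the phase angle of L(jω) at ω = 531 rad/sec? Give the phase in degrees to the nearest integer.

∠[(j531)² + 70.7(j531) + 48840] = ∠[-2.3312e+05 + j37542] = 170.85°
∠L(j531) = −170.85° = -170.85°

-171 deg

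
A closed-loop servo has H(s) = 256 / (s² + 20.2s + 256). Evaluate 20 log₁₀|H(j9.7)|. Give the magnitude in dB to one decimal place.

|(j9.7)² + 20.2(j9.7) + 256| = |161.91 + j195.94| = 254.2
|H(j9.7)| = 256 / 254.2 = 1.0072
20 log₁₀(1.0072) = 0.06 dB

0.1 dB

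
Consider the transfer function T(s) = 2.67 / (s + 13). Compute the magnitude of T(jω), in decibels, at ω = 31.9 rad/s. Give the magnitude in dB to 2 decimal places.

-22.21 dB

|j31.9 + 13| = √(31.9² + 13²) = 34.45
|T(j31.9)| = 2.67 / 34.45 = 0.07751
20 log₁₀(0.07751) = -22.213 dB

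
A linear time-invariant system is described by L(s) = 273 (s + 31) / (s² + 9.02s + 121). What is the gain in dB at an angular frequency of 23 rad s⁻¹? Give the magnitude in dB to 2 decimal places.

27.24 dB

|j23 + 31| = √(23² + 31²) = 38.6
|(j23)² + 9.02(j23) + 121| = |-408 + j207.46| = 457.7
|L(j23)| = 273 × 38.6 / 457.7 = 23.023
20 log₁₀(23.023) = 27.243 dB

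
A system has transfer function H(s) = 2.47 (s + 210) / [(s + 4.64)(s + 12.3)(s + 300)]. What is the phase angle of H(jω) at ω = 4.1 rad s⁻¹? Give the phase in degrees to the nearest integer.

-60°

∠(j4.1 + 210) = arctan(4.1/210) = 1.12°
∠(j4.1 + 4.64) = arctan(4.1/4.64) = 41.46°
∠(j4.1 + 12.3) = arctan(4.1/12.3) = 18.43°
∠(j4.1 + 300) = arctan(4.1/300) = 0.78°
∠H(j4.1) = 1.12° − (41.46° + 18.43° + 0.78°) = -59.56°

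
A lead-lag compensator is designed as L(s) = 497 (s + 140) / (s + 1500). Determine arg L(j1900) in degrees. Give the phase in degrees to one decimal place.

∠(j1900 + 140) = arctan(1900/140) = 85.79°
∠(j1900 + 1500) = arctan(1900/1500) = 51.71°
∠L(j1900) = 85.79° − 51.71° = 34.08°

34.1 deg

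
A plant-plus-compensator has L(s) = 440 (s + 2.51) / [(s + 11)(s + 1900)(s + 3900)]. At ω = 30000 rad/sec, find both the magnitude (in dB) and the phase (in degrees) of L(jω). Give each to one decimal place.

|L| = -126.3 dB, ∠L = -169.0°

|j30000 + 2.51| = √(30000² + 2.51²) = 3e+04
|j30000 + 11| = √(30000² + 11²) = 3e+04
|j30000 + 1900| = √(30000² + 1900²) = 3.006e+04
|j30000 + 3900| = √(30000² + 3900²) = 3.025e+04
|L(j30000)| = 440 × 3e+04 / (3e+04 × 3.006e+04 × 3.025e+04) = 4.8384e-07
20 log₁₀(4.8384e-07) = -126.31 dB
∠(j30000 + 2.51) = arctan(30000/2.51) = 90.00°
∠(j30000 + 11) = arctan(30000/11) = 89.98°
∠(j30000 + 1900) = arctan(30000/1900) = 86.38°
∠(j30000 + 3900) = arctan(30000/3900) = 82.59°
∠L(j30000) = 90.00° − (89.98° + 86.38° + 82.59°) = -168.95°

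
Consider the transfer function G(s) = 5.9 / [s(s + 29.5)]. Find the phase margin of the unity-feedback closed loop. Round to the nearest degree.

90°

Gain crossover: |G(jω)| = 1 at ω ≈ 0.2 rad s⁻¹.
∠G(j0.2) = −90° − arctan(0.2/29.5) ≈ -90.39°
PM = 180° + (-90.39°) = 89.61°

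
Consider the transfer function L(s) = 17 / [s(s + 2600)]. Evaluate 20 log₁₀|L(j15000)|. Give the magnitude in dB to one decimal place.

|j15000 + 2600| = √(15000² + 2600²) = 1.522e+04
|j15000| = 1.5e+04
|L(j15000)| = 17 / (1.522e+04 × 1.5e+04) = 7.4445e-08
20 log₁₀(7.4445e-08) = -142.56 dB

-142.6 dB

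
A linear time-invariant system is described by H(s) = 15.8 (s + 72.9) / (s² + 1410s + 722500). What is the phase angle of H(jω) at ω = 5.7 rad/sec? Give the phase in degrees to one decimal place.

3.8 deg

∠(j5.7 + 72.9) = arctan(5.7/72.9) = 4.47°
∠[(j5.7)² + 1410(j5.7) + 722500] = ∠[7.2247e+05 + j8037] = 0.64°
∠H(j5.7) = 4.47° − 0.64° = 3.83°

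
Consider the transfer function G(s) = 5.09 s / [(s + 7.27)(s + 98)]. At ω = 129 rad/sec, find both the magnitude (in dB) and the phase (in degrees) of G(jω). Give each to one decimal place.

|G| = -30.1 dB, ∠G = -49.6°

|j129| = 129
|j129 + 7.27| = √(129² + 7.27²) = 129.2
|j129 + 98| = √(129² + 98²) = 162
|G(j129)| = 5.09 × 129 / (129.2 × 162) = 0.031369
20 log₁₀(0.031369) = -30.07 dB
∠(j129) = 90.00°
∠(j129 + 7.27) = arctan(129/7.27) = 86.77°
∠(j129 + 98) = arctan(129/98) = 52.78°
∠G(j129) = 90.00° − (86.77° + 52.78°) = -49.55°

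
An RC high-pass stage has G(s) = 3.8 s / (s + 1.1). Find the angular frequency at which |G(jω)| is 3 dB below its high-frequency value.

For a single-pole high-pass, the −3 dB point is at the pole: ω = 1.1 rad/sec.

1.1 rad/sec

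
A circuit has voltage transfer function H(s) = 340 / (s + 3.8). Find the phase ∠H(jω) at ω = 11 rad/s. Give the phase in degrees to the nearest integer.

-71°

∠(j11 + 3.8) = arctan(11/3.8) = 70.94°
∠H(j11) = −70.94° = -70.94°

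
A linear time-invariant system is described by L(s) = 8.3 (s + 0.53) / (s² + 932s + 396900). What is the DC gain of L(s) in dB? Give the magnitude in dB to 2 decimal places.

-99.11 dB

L(0) = 8.3 × 0.53 / 396900 = 1.1083e-05
20 log₁₀(1.1083e-05) = -99.107 dB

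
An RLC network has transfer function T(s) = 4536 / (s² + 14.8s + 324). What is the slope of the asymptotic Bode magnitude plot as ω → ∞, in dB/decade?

With 0 zeros and 2 poles, the high-frequency asymptotic slope is 20 × (0 − 2) = -40 dB/decade.

-40 dB/decade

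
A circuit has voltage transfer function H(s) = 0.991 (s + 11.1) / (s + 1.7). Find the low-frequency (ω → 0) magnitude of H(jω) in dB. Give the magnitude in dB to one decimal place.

16.2 dB

H(0) = 0.991 × 11.1 / 1.7 = 6.4706
20 log₁₀(6.4706) = 16.22 dB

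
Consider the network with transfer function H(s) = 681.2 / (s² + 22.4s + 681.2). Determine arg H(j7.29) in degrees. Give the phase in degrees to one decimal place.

∠[(j7.29)² + 22.4(j7.29) + 681.2] = ∠[628.06 + j163.3] = 14.57°
∠H(j7.29) = −14.57° = -14.57°

-14.6°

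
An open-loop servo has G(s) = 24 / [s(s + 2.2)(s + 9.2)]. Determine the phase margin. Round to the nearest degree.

Gain crossover: |G(jω)| = 1 at ω ≈ 1.06 rad/sec.
∠G(j1.06) = −90° − arctan(1.06/2.2) − arctan(1.06/9.2) ≈ -122.33°
PM = 180° + (-122.33°) = 57.67°

58°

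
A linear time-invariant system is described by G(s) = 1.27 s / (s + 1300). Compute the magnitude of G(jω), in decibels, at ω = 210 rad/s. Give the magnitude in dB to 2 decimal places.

|j210| = 210
|j210 + 1300| = √(210² + 1300²) = 1317
|G(j210)| = 1.27 × 210 / 1317 = 0.20253
20 log₁₀(0.20253) = -13.870 dB

-13.87 dB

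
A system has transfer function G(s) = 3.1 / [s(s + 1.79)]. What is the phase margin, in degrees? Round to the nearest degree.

Gain crossover: |G(jω)| = 1 at ω ≈ 1.37 rad s⁻¹.
∠G(j1.37) = −90° − arctan(1.37/1.79) ≈ -127.51°
PM = 180° + (-127.51°) = 52.49°

52°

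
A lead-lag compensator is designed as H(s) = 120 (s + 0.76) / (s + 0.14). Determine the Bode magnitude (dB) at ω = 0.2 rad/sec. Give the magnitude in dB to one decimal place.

|j0.2 + 0.76| = √(0.2² + 0.76²) = 0.7859
|j0.2 + 0.14| = √(0.2² + 0.14²) = 0.2441
|H(j0.2)| = 120 × 0.7859 / 0.2441 = 386.29
20 log₁₀(386.29) = 51.74 dB

51.7 dB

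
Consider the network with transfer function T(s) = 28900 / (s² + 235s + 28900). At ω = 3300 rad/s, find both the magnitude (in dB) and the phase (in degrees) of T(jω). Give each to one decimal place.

|(j3300)² + 235(j3300) + 28900| = |-1.0861e+07 + j7.755e+05| = 1.089e+07
|T(j3300)| = 28900 / 1.089e+07 = 0.0026541
20 log₁₀(0.0026541) = -51.52 dB
∠[(j3300)² + 235(j3300) + 28900] = ∠[-1.0861e+07 + j7.755e+05] = 175.92°
∠T(j3300) = −175.92° = -175.92°

|T| = -51.5 dB, ∠T = -175.9 deg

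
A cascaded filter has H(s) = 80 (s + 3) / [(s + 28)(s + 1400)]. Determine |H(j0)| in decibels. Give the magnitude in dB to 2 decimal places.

H(0) = 80 × 3 / (28 × 1400) = 0.0061224
20 log₁₀(0.0061224) = -44.261 dB

-44.26 dB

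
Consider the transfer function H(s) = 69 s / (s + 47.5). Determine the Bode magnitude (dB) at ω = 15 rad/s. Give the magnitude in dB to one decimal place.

|j15| = 15
|j15 + 47.5| = √(15² + 47.5²) = 49.81
|H(j15)| = 69 × 15 / 49.81 = 20.778
20 log₁₀(20.778) = 26.35 dB

26.4 dB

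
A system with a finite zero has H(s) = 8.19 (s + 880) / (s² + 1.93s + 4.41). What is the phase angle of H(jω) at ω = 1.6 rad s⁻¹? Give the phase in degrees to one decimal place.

-59.0°

∠(j1.6 + 880) = arctan(1.6/880) = 0.10°
∠[(j1.6)² + 1.93(j1.6) + 4.41] = ∠[1.85 + j3.088] = 59.07°
∠H(j1.6) = 0.10° − 59.07° = -58.97°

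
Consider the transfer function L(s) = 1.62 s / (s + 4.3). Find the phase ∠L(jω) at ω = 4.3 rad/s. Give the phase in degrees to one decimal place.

45.0°

∠(j4.3) = 90.00°
∠(j4.3 + 4.3) = arctan(4.3/4.3) = 45.00°
∠L(j4.3) = 90.00° − 45.00° = 45.00°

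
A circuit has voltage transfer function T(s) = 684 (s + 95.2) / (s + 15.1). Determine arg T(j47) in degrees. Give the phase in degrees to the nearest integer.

-46°

∠(j47 + 95.2) = arctan(47/95.2) = 26.28°
∠(j47 + 15.1) = arctan(47/15.1) = 72.19°
∠T(j47) = 26.28° − 72.19° = -45.91°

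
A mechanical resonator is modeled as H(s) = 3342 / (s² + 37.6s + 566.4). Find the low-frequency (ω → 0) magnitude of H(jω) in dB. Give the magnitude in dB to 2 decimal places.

H(0) = 3342 / 566.4 = 5.9004
20 log₁₀(5.9004) = 15.418 dB

15.42 dB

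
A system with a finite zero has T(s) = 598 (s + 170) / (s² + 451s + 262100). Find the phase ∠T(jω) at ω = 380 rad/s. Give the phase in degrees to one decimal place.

∠(j380 + 170) = arctan(380/170) = 65.90°
∠[(j380)² + 451(j380) + 262100] = ∠[1.177e+05 + j1.7138e+05] = 55.52°
∠T(j380) = 65.90° − 55.52° = 10.38°

10.4°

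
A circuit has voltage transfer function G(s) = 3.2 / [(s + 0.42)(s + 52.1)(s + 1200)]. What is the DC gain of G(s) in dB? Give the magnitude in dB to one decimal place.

G(0) = 3.2 / (0.42 × 52.1 × 1200) = 0.00012187
20 log₁₀(0.00012187) = -78.28 dB

-78.3 dB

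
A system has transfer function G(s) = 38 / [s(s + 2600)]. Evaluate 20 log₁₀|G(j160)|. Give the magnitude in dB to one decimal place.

-80.8 dB

|j160 + 2600| = √(160² + 2600²) = 2605
|j160| = 160
|G(j160)| = 38 / (2605 × 160) = 9.1174e-05
20 log₁₀(9.1174e-05) = -80.80 dB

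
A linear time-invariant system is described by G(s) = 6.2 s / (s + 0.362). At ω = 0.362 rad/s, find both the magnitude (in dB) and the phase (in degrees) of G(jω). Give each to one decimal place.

|G| = 12.8 dB, ∠G = 45.0°

|j0.362| = 0.362
|j0.362 + 0.362| = √(0.362² + 0.362²) = 0.5119
|G(j0.362)| = 6.2 × 0.362 / 0.5119 = 4.3841
20 log₁₀(4.3841) = 12.84 dB
∠(j0.362) = 90.00°
∠(j0.362 + 0.362) = arctan(0.362/0.362) = 45.00°
∠G(j0.362) = 90.00° − 45.00° = 45.00°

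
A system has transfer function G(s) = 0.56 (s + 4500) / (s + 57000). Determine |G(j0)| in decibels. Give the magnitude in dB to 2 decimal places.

G(0) = 0.56 × 4500 / 57000 = 0.044211
20 log₁₀(0.044211) = -27.089 dB

-27.09 dB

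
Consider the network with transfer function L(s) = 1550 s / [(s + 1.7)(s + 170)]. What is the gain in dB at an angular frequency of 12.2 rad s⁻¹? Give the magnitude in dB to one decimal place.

19.1 dB

|j12.2| = 12.2
|j12.2 + 1.7| = √(12.2² + 1.7²) = 12.32
|j12.2 + 170| = √(12.2² + 170²) = 170.4
|L(j12.2)| = 1550 × 12.2 / (12.32 × 170.4) = 9.0072
20 log₁₀(9.0072) = 19.09 dB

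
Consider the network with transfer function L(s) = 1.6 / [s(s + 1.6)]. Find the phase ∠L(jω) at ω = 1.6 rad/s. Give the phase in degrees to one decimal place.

-135.0 deg

∠(j1.6 + 1.6) = arctan(1.6/1.6) = 45.00°
∠(j1.6) = 90.00°
∠L(j1.6) = − (45.00° + 90.00°) = -135.00°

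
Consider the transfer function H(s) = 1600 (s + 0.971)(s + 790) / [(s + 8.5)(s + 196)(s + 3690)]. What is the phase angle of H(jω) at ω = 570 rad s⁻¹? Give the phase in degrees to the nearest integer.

∠(j570 + 0.971) = arctan(570/0.971) = 89.90°
∠(j570 + 790) = arctan(570/790) = 35.81°
∠(j570 + 8.5) = arctan(570/8.5) = 89.15°
∠(j570 + 196) = arctan(570/196) = 71.02°
∠(j570 + 3690) = arctan(570/3690) = 8.78°
∠H(j570) = 89.90° + 35.81° − (89.15° + 71.02° + 8.78°) = -43.24°

-43 deg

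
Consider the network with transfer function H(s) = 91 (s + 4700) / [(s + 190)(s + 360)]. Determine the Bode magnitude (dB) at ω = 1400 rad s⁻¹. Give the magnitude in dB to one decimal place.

-13.2 dB

|j1400 + 4700| = √(1400² + 4700²) = 4904
|j1400 + 190| = √(1400² + 190²) = 1413
|j1400 + 360| = √(1400² + 360²) = 1446
|H(j1400)| = 91 × 4904 / (1413 × 1446) = 0.21851
20 log₁₀(0.21851) = -13.21 dB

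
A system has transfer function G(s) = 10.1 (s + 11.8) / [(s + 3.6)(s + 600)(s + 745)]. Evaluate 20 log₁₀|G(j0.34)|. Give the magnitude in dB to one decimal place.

|j0.34 + 11.8| = √(0.34² + 11.8²) = 11.8
|j0.34 + 3.6| = √(0.34² + 3.6²) = 3.616
|j0.34 + 600| = √(0.34² + 600²) = 600
|j0.34 + 745| = √(0.34² + 745²) = 745
|G(j0.34)| = 10.1 × 11.8 / (3.616 × 600 × 745) = 7.3764e-05
20 log₁₀(7.3764e-05) = -82.64 dB

-82.6 dB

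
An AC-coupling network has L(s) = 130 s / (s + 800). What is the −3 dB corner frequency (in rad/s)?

For a single-pole high-pass, the −3 dB point is at the pole: ω = 800 rad/s.

800 rad/s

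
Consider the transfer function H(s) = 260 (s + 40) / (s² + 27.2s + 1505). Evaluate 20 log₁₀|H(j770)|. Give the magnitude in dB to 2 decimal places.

-9.40 dB

|j770 + 40| = √(770² + 40²) = 771
|(j770)² + 27.2(j770) + 1505| = |-5.914e+05 + j20944| = 5.918e+05
|H(j770)| = 260 × 771 / 5.918e+05 = 0.33877
20 log₁₀(0.33877) = -9.402 dB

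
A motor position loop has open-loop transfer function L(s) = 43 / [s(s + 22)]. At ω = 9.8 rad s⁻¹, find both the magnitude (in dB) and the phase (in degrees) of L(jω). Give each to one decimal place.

|j9.8 + 22| = √(9.8² + 22²) = 24.08
|j9.8| = 9.8
|L(j9.8)| = 43 / (24.08 × 9.8) = 0.18219
20 log₁₀(0.18219) = -14.79 dB
∠(j9.8 + 22) = arctan(9.8/22) = 24.01°
∠(j9.8) = 90.00°
∠L(j9.8) = − (24.01° + 90.00°) = -114.01°

|L| = -14.8 dB, ∠L = -114.0°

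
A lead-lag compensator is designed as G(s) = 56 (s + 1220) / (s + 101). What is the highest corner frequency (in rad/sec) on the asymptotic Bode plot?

Break frequencies occur at each pole and zero magnitude: 101 rad/sec, 1220 rad/sec.
The highest is 1220 rad/sec.

1220 rad/sec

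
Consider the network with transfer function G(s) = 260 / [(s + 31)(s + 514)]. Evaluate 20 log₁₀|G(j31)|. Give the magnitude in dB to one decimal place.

|j31 + 31| = √(31² + 31²) = 43.84
|j31 + 514| = √(31² + 514²) = 514.9
|G(j31)| = 260 / (43.84 × 514.9) = 0.011517
20 log₁₀(0.011517) = -38.77 dB

-38.8 dB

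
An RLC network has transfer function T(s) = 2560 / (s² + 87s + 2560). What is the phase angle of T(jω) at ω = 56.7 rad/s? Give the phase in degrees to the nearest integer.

∠[(j56.7)² + 87(j56.7) + 2560] = ∠[-654.89 + j4932.9] = 97.56°
∠T(j56.7) = −97.56° = -97.56°

-98 deg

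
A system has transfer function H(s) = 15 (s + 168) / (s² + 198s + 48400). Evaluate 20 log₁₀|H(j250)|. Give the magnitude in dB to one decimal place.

-21.1 dB

|j250 + 168| = √(250² + 168²) = 301.2
|(j250)² + 198(j250) + 48400| = |-14100 + j49500| = 5.147e+04
|H(j250)| = 15 × 301.2 / 5.147e+04 = 0.087782
20 log₁₀(0.087782) = -21.13 dB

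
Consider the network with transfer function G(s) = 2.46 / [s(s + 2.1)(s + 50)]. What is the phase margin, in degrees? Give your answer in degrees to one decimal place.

89.3°

Gain crossover: |G(jω)| = 1 at ω ≈ 0.0234 rad/s.
∠G(j0.0234) = −90° − arctan(0.0234/2.1) − arctan(0.0234/50) ≈ -90.67°
PM = 180° + (-90.67°) = 89.33°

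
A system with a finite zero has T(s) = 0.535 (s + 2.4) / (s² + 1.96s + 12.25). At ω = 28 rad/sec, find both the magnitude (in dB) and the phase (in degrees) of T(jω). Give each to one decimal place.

|T| = -34.2 dB, ∠T = -90.8°

|j28 + 2.4| = √(28² + 2.4²) = 28.1
|(j28)² + 1.96(j28) + 12.25| = |-771.75 + j54.88| = 773.7
|T(j28)| = 0.535 × 28.1 / 773.7 = 0.019433
20 log₁₀(0.019433) = -34.23 dB
∠(j28 + 2.4) = arctan(28/2.4) = 85.10°
∠[(j28)² + 1.96(j28) + 12.25] = ∠[-771.75 + j54.88] = 175.93°
∠T(j28) = 85.10° − 175.93° = -90.83°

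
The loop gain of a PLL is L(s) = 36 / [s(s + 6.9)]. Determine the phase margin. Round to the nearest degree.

Gain crossover: |L(jω)| = 1 at ω ≈ 4.4 rad/s.
∠L(j4.4) = −90° − arctan(4.4/6.9) ≈ -122.52°
PM = 180° + (-122.52°) = 57.48°

57°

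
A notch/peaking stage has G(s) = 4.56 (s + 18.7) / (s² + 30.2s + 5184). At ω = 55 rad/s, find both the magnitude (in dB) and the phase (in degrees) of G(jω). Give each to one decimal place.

|j55 + 18.7| = √(55² + 18.7²) = 58.09
|(j55)² + 30.2(j55) + 5184| = |2159 + j1661| = 2724
|G(j55)| = 4.56 × 58.09 / 2724 = 0.097246
20 log₁₀(0.097246) = -20.24 dB
∠(j55 + 18.7) = arctan(55/18.7) = 71.22°
∠[(j55)² + 30.2(j55) + 5184] = ∠[2159 + j1661] = 37.57°
∠G(j55) = 71.22° − 37.57° = 33.65°

|G| = -20.2 dB, ∠G = 33.6°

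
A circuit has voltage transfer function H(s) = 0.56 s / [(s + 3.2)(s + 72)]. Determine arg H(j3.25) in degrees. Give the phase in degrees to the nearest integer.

42 deg

∠(j3.25) = 90.00°
∠(j3.25 + 3.2) = arctan(3.25/3.2) = 45.44°
∠(j3.25 + 72) = arctan(3.25/72) = 2.58°
∠H(j3.25) = 90.00° − (45.44° + 2.58°) = 41.97°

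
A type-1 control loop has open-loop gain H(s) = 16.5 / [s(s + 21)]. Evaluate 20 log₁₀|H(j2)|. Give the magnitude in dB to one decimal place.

-8.2 dB

|j2 + 21| = √(2² + 21²) = 21.1
|j2| = 2
|H(j2)| = 16.5 / (21.1 × 2) = 0.39109
20 log₁₀(0.39109) = -8.15 dB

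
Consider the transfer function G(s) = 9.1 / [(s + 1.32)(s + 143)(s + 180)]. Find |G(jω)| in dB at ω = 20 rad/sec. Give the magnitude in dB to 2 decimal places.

-95.21 dB

|j20 + 1.32| = √(20² + 1.32²) = 20.04
|j20 + 143| = √(20² + 143²) = 144.4
|j20 + 180| = √(20² + 180²) = 181.1
|G(j20)| = 9.1 / (20.04 × 144.4 × 181.1) = 1.7362e-05
20 log₁₀(1.7362e-05) = -95.208 dB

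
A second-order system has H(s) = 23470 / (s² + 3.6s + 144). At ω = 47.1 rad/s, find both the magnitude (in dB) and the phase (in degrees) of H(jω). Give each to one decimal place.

|H| = 21.0 dB, ∠H = -175.3 deg

|(j47.1)² + 3.6(j47.1) + 144| = |-2074.4 + j169.56| = 2081
|H(j47.1)| = 23470 / 2081 = 11.276
20 log₁₀(11.276) = 21.04 dB
∠[(j47.1)² + 3.6(j47.1) + 144] = ∠[-2074.4 + j169.56] = 175.33°
∠H(j47.1) = −175.33° = -175.33°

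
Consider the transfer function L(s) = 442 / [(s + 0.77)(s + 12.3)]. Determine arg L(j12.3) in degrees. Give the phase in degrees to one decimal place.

∠(j12.3 + 0.77) = arctan(12.3/0.77) = 86.42°
∠(j12.3 + 12.3) = arctan(12.3/12.3) = 45.00°
∠L(j12.3) = − (86.42° + 45.00°) = -131.42°

-131.4°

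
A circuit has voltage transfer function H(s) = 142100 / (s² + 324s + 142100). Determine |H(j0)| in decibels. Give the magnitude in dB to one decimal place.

0.0 dB

H(0) = 142100 / 142100 = 1
20 log₁₀(1) = 0.00 dB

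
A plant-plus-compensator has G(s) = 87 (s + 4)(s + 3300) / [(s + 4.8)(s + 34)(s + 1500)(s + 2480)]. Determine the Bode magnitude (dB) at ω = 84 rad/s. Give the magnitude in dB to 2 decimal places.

-61.41 dB

|j84 + 4| = √(84² + 4²) = 84.1
|j84 + 3300| = √(84² + 3300²) = 3301
|j84 + 4.8| = √(84² + 4.8²) = 84.14
|j84 + 34| = √(84² + 34²) = 90.62
|j84 + 1500| = √(84² + 1500²) = 1502
|j84 + 2480| = √(84² + 2480²) = 2481
|G(j84)| = 87 × 84.1 × 3301 / (84.14 × 90.62 × 1502 × 2481) = 0.00084969
20 log₁₀(0.00084969) = -61.415 dB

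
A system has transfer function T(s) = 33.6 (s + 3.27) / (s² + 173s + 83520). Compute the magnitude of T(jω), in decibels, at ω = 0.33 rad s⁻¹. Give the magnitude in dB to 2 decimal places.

|j0.33 + 3.27| = √(0.33² + 3.27²) = 3.287
|(j0.33)² + 173(j0.33) + 83520| = |83520 + j57.09| = 8.352e+04
|T(j0.33)| = 33.6 × 3.287 / 8.352e+04 = 0.0013222
20 log₁₀(0.0013222) = -57.574 dB

-57.57 dB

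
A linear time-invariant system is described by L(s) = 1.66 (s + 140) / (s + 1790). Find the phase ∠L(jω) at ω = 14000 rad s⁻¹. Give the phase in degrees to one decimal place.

6.7°

∠(j14000 + 140) = arctan(14000/140) = 89.43°
∠(j14000 + 1790) = arctan(14000/1790) = 82.71°
∠L(j14000) = 89.43° − 82.71° = 6.71°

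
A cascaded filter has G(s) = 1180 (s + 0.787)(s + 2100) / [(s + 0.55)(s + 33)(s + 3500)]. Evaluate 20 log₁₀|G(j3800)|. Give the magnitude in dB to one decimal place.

|j3800 + 0.787| = √(3800² + 0.787²) = 3800
|j3800 + 2100| = √(3800² + 2100²) = 4342
|j3800 + 0.55| = √(3800² + 0.55²) = 3800
|j3800 + 33| = √(3800² + 33²) = 3800
|j3800 + 3500| = √(3800² + 3500²) = 5166
|G(j3800)| = 1180 × 3800 × 4342 / (3800 × 3800 × 5166) = 0.26095
20 log₁₀(0.26095) = -11.67 dB

-11.7 dB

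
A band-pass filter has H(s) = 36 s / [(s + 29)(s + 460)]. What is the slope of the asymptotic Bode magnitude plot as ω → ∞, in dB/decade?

With 1 zero and 2 poles, the high-frequency asymptotic slope is 20 × (1 − 2) = -20 dB/decade.

-20 dB/decade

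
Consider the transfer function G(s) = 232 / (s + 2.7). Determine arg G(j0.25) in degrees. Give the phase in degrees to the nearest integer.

∠(j0.25 + 2.7) = arctan(0.25/2.7) = 5.29°
∠G(j0.25) = −5.29° = -5.29°

-5°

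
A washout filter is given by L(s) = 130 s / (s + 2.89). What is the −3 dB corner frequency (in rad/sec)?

2.89 rad/sec

For a single-pole high-pass, the −3 dB point is at the pole: ω = 2.89 rad/sec.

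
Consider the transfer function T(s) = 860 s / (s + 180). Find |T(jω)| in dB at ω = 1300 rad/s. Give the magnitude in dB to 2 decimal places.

58.61 dB

|j1300| = 1300
|j1300 + 180| = √(1300² + 180²) = 1312
|T(j1300)| = 860 × 1300 / 1312 = 851.87
20 log₁₀(851.87) = 58.607 dB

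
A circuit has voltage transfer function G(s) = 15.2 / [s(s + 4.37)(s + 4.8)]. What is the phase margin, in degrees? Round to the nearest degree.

72°

Gain crossover: |G(jω)| = 1 at ω ≈ 0.708 rad/s.
∠G(j0.708) = −90° − arctan(0.708/4.37) − arctan(0.708/4.8) ≈ -107.59°
PM = 180° + (-107.59°) = 72.41°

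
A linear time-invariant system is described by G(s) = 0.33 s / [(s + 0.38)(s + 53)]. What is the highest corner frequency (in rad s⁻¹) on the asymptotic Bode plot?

Break frequencies occur at each pole and zero magnitude: 0.38 rad s⁻¹, 53 rad s⁻¹.
The highest is 53 rad s⁻¹.

53 rad s⁻¹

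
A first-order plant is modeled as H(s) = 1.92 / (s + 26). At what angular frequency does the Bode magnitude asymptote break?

The single real pole at s = −26 gives a corner at ω = 26 rad/sec.

26 rad/sec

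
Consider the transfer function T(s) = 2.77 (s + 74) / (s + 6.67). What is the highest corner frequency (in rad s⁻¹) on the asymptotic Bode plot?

Break frequencies occur at each pole and zero magnitude: 6.67 rad s⁻¹, 74 rad s⁻¹.
The highest is 74 rad s⁻¹.

74 rad s⁻¹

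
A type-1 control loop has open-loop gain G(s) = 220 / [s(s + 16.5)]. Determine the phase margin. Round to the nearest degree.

56°

Gain crossover: |G(jω)| = 1 at ω ≈ 11.1 rad/s.
∠G(j11.1) = −90° − arctan(11.1/16.5) ≈ -123.86°
PM = 180° + (-123.86°) = 56.14°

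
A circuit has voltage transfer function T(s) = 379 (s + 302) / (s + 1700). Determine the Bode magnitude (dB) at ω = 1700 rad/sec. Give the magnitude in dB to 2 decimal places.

48.70 dB

|j1700 + 302| = √(1700² + 302²) = 1727
|j1700 + 1700| = √(1700² + 1700²) = 2404
|T(j1700)| = 379 × 1727 / 2404 = 272.19
20 log₁₀(272.19) = 48.697 dB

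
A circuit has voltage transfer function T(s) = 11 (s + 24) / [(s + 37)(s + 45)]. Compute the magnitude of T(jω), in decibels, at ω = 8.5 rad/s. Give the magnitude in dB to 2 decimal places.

|j8.5 + 24| = √(8.5² + 24²) = 25.46
|j8.5 + 37| = √(8.5² + 37²) = 37.96
|j8.5 + 45| = √(8.5² + 45²) = 45.8
|T(j8.5)| = 11 × 25.46 / (37.96 × 45.8) = 0.16109
20 log₁₀(0.16109) = -15.859 dB

-15.86 dB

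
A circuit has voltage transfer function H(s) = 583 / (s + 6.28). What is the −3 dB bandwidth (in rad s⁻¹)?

For a single-pole low-pass, the −3 dB point is at the pole: ω = 6.28 rad s⁻¹.

6.28 rad s⁻¹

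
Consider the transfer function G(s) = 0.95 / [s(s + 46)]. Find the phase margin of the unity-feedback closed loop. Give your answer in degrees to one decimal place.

Gain crossover: |G(jω)| = 1 at ω ≈ 0.0207 rad/sec.
∠G(j0.0207) = −90° − arctan(0.0207/46) ≈ -90.03°
PM = 180° + (-90.03°) = 89.97°

90.0 deg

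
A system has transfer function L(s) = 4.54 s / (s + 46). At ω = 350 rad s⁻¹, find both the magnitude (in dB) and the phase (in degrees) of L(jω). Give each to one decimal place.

|L| = 13.1 dB, ∠L = 7.5°

|j350| = 350
|j350 + 46| = √(350² + 46²) = 353
|L(j350)| = 4.54 × 350 / 353 = 4.5013
20 log₁₀(4.5013) = 13.07 dB
∠(j350) = 90.00°
∠(j350 + 46) = arctan(350/46) = 82.51°
∠L(j350) = 90.00° − 82.51° = 7.49°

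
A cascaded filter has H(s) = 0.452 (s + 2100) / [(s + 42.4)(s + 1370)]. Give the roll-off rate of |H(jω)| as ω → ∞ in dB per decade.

-20 dB/decade

With 1 zero and 2 poles, the high-frequency asymptotic slope is 20 × (1 − 2) = -20 dB/decade.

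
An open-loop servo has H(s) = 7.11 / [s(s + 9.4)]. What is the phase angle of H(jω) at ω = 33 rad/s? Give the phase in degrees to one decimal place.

∠(j33 + 9.4) = arctan(33/9.4) = 74.10°
∠(j33) = 90.00°
∠H(j33) = − (74.10° + 90.00°) = -164.10°

-164.1°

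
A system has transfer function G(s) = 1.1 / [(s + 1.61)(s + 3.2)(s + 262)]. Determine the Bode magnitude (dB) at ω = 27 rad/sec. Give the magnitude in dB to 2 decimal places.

-104.91 dB

|j27 + 1.61| = √(27² + 1.61²) = 27.05
|j27 + 3.2| = √(27² + 3.2²) = 27.19
|j27 + 262| = √(27² + 262²) = 263.4
|G(j27)| = 1.1 / (27.05 × 27.19 × 263.4) = 5.679e-06
20 log₁₀(5.679e-06) = -104.915 dB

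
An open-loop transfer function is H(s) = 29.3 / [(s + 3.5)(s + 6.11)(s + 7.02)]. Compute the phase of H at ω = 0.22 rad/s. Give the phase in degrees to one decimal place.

∠(j0.22 + 3.5) = arctan(0.22/3.5) = 3.60°
∠(j0.22 + 6.11) = arctan(0.22/6.11) = 2.06°
∠(j0.22 + 7.02) = arctan(0.22/7.02) = 1.80°
∠H(j0.22) = − (3.60° + 2.06° + 1.80°) = -7.45°

-7.5 deg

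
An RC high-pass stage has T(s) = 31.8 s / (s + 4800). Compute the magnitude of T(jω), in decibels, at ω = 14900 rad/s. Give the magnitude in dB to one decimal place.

|j14900| = 1.49e+04
|j14900 + 4800| = √(14900² + 4800²) = 1.565e+04
|T(j14900)| = 31.8 × 1.49e+04 / 1.565e+04 = 30.268
20 log₁₀(30.268) = 29.62 dB

29.6 dB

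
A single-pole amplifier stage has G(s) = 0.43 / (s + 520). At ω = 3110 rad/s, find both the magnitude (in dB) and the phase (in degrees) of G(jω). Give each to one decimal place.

|j3110 + 520| = √(3110² + 520²) = 3153
|G(j3110)| = 0.43 / 3153 = 0.00013637
20 log₁₀(0.00013637) = -77.31 dB
∠(j3110 + 520) = arctan(3110/520) = 80.51°
∠G(j3110) = −80.51° = -80.51°

|G| = -77.3 dB, ∠G = -80.5°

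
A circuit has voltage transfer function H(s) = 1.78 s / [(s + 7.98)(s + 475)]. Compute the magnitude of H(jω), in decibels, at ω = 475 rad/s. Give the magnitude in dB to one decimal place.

-51.5 dB

|j475| = 475
|j475 + 7.98| = √(475² + 7.98²) = 475.1
|j475 + 475| = √(475² + 475²) = 671.8
|H(j475)| = 1.78 × 475 / (475.1 × 671.8) = 0.0026494
20 log₁₀(0.0026494) = -51.54 dB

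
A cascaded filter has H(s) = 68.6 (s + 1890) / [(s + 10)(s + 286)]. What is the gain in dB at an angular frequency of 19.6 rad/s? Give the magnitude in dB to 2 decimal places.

26.26 dB

|j19.6 + 1890| = √(19.6² + 1890²) = 1890
|j19.6 + 10| = √(19.6² + 10²) = 22
|j19.6 + 286| = √(19.6² + 286²) = 286.7
|H(j19.6)| = 68.6 × 1890 / (22 × 286.7) = 20.556
20 log₁₀(20.556) = 26.259 dB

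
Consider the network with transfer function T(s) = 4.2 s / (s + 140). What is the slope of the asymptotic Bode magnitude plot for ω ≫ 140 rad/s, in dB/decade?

With 1 zero and 1 pole, the high-frequency asymptotic slope is 20 × (1 − 1) = 0 dB/decade.

0 dB/decade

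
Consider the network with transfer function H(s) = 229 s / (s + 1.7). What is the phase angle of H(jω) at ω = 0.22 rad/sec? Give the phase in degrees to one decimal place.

82.6°

∠(j0.22) = 90.00°
∠(j0.22 + 1.7) = arctan(0.22/1.7) = 7.37°
∠H(j0.22) = 90.00° − 7.37° = 82.63°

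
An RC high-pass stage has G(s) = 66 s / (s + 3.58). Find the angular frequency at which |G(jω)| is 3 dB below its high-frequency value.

For a single-pole high-pass, the −3 dB point is at the pole: ω = 3.58 rad/s.

3.58 rad/s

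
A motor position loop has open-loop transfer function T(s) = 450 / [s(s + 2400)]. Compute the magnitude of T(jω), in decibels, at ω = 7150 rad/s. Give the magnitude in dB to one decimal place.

|j7150 + 2400| = √(7150² + 2400²) = 7542
|j7150| = 7150
|T(j7150)| = 450 / (7542 × 7150) = 8.3448e-06
20 log₁₀(8.3448e-06) = -101.57 dB

-101.6 dB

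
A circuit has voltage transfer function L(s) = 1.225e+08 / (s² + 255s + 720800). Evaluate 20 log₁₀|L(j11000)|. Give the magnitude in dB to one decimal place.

|(j11000)² + 255(j11000) + 720800| = |-1.2028e+08 + j2.805e+06| = 1.203e+08
|L(j11000)| = 1.225e+08 / 1.203e+08 = 1.0182
20 log₁₀(1.0182) = 0.16 dB

0.2 dB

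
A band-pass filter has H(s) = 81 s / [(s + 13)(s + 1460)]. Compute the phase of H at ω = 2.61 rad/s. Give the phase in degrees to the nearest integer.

79°

∠(j2.61) = 90.00°
∠(j2.61 + 13) = arctan(2.61/13) = 11.35°
∠(j2.61 + 1460) = arctan(2.61/1460) = 0.10°
∠H(j2.61) = 90.00° − (11.35° + 0.10°) = 78.55°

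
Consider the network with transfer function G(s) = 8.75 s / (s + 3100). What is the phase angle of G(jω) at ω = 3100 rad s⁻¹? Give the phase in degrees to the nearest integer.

45°

∠(j3100) = 90.00°
∠(j3100 + 3100) = arctan(3100/3100) = 45.00°
∠G(j3100) = 90.00° − 45.00° = 45.00°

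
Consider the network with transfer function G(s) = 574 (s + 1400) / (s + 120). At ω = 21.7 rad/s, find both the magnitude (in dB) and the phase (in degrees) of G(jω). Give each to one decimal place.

|j21.7 + 1400| = √(21.7² + 1400²) = 1400
|j21.7 + 120| = √(21.7² + 120²) = 121.9
|G(j21.7)| = 574 × 1400 / 121.9 = 6590.6
20 log₁₀(6590.6) = 76.38 dB
∠(j21.7 + 1400) = arctan(21.7/1400) = 0.89°
∠(j21.7 + 120) = arctan(21.7/120) = 10.25°
∠G(j21.7) = 0.89° − 10.25° = -9.36°

|G| = 76.4 dB, ∠G = -9.4°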